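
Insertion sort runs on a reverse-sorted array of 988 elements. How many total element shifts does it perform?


Sum of shifts = 1 + 2 + 3 + ... + 987
= 988 * 987 / 2
= 975156 / 2
= 487578


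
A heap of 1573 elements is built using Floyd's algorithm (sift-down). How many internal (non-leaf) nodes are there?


Leaf nodes occupy roughly half the array.
Sift-down is called for each internal node, starting from the last one.
Internal nodes = floor(n/2) = floor(1573/2) = 786


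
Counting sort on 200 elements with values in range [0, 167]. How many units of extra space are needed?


Output array size: 200 (to store sorted result)
Count array size: 168 (one slot per possible value, range 0 to 167)
Total extra space = 200 + 168 = 368


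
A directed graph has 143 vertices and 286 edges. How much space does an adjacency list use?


Adjacency list: one list head per vertex + one entry per edge
Vertex heads: 143
Edge entries: 286
Total = 143 + 286 = 429


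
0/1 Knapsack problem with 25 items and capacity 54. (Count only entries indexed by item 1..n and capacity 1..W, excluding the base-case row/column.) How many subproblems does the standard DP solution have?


The DP table is indexed by (item, capacity).
Rows: 25 items
Columns: 54 capacity values (1 to W)
Total subproblems = 25 * 54 = 1350


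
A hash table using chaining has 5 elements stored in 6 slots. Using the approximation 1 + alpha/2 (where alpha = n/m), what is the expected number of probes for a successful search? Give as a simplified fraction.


Load factor alpha = n/m = 5/6
Expected probes = 1 + alpha/2 = 1 + 5/(2*6)
= 1 + 5/12
= 12/12 + 5/12
= 17/12


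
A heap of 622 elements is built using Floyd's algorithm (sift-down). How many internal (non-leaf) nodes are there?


Leaf nodes occupy roughly half the array.
Sift-down is called for each internal node, starting from the last one.
Internal nodes = floor(n/2) = floor(622/2) = 311


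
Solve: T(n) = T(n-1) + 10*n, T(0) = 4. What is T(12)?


Expanding the recurrence:
T(12) = T(11) + 10*12
       = T(10) + 10*11 + 10*12
       ...
       = T(0) + 10*(1 + 2 + ... + 12)
       = 4 + 10 * 12*13/2
       = 4 + 10 * 78
       = 4 + 780 = 784


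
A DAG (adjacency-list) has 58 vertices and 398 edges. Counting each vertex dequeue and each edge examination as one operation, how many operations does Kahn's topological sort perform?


V = 58 (vertex processing)
E = 398 (edge processing)
V + E = 58 + 398 = 456


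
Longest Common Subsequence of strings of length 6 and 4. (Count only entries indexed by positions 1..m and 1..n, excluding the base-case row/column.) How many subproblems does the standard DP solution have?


DP table indexed by positions in both strings.
First string: 6 positions
Second string: 4 positions
Total = 6 * 4 = 24


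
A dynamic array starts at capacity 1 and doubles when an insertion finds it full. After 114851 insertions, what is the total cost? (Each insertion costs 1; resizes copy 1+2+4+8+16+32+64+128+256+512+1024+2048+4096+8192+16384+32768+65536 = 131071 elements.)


Insertion cost: 114851 (one per element)
Resizes occur just before inserting elements 2, 3, 5, 9, ...
Elements copied at each resize: 1 + 2 + 4 + 8 + 16 + 32 + 64 + 128 + 256 + 512 + 1024 + 2048 + 4096 + 8192 + 16384 + 32768 + 65536
Sum of copies = 131071 (geometric series: 2^k - 1)
Total = 114851 + 131071 = 245922


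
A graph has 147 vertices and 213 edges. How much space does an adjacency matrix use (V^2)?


Adjacency matrix: V x V grid of entries
Space = V^2 = 147^2 = 147 * 147 = 21609


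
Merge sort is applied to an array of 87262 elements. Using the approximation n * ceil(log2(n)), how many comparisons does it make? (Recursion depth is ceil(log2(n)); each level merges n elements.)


Merge sort divides the array into halves recursively.
Number of levels = ceil(log2(87262)) = 17
At each level, approximately n = 87262 comparisons are needed for merging.
Total comparisons ~ n * ceil(log2(n)) = 87262 * 17 = 1483454


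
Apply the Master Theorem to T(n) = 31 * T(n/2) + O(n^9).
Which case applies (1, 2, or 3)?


The Master Theorem: T(n) = a*T(n/b) + O(n^c)
  a = 31, b = 2, c = 9
log_b(a) = log_2(31) ~ 4.954
Compare b^c with a: 2^9 = 512 > 31, so c > log_b(a).
Since c > log_b(a), Case 3 applies.
T(n) = O(n^9)
Master Theorem case = 3


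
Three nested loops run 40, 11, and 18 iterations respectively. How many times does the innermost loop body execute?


Loop 1 (outermost): 40 iterations
Loop 2 (middle): 11 iterations per outer
Loop 3 (innermost): 18 iterations per middle
Total = 40 * 11 * 18 = 7920


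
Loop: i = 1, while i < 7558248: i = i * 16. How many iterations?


i multiplies by 16 each step:
i = 1 -> 16 -> 256 -> 4096 -> 65536 -> 1048576 -> 16777216 (stop)
Iterations = ceil(log_16(7558248)) = 6


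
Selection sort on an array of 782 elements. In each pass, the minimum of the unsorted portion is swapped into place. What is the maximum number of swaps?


Selection sort performs one swap per pass:
  Pass 1: find min in positions 0 to 781, swap with position 0
  Pass 2: find min in positions 1 to 781, swap with position 1
  Pass 3: find min in positions 2 to 781, swap with position 2
  Pass 4: find min in positions 3 to 781, swap with position 3
  Pass 5: find min in positions 4 to 781, swap with position 4
  ... (776 more passes)
Total passes (and swaps) = n - 1 = 782 - 1 = 781


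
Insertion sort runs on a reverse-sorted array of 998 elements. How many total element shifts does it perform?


Sum of shifts = 1 + 2 + 3 + ... + 997
= 998 * 997 / 2
= 995006 / 2
= 497503


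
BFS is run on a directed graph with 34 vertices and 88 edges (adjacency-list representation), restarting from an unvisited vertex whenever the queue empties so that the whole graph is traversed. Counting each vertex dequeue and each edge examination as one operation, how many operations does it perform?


A full BFS traversal dequeues each vertex exactly once and examines each directed edge exactly once.
V = 34 (vertex processing cost)
E = 88 (edge examination cost)
Total operations proportional to V + E = 34 + 88 = 122


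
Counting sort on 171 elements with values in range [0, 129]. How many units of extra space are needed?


Output array size: 171 (to store sorted result)
Count array size: 130 (one slot per possible value, range 0 to 129)
Total extra space = 171 + 130 = 301


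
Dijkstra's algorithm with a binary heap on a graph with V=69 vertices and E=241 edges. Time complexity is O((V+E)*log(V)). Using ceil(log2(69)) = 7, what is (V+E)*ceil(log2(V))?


Dijkstra with a binary heap: each vertex is extracted once, each edge may relax once.
Each heap operation costs O(log V).
V + E = 69 + 241 = 310
ceil(log2(69)) = 7 (since 2^6 = 64 < 69 <= 128 = 2^7)
Total heap work = (V+E) * ceil(log2(V)) = 310 * 7 = 2170


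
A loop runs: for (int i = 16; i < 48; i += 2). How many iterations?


Loop starts at i = 16, increments by 2, stops when i >= 48.
Number of iterations = ceil((48 - 16) / 2)
= ceil(32 / 2)
= 16


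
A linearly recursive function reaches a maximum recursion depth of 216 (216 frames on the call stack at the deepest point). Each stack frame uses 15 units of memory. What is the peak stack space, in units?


Maximum recursion depth = 216 frames
Memory per frame = 15 units
Total stack space = depth * frame_size
= 216 * 15 = 3240


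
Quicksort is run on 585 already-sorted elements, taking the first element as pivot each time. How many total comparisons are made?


Sum of comparisons per partition:
584 + 583 + ... + 1 + 0
= 585 * (585 - 1) / 2
= 585 * 584 / 2
= 170820


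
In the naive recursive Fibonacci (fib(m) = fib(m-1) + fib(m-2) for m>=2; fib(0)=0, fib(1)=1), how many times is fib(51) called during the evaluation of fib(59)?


Let N(m) = number of times fib(m) is called while evaluating fib(59).
N(59) = 1 (the initial call).
N(58) = 1 (only fib(59) calls it).
For 1 <= m <= 57: fib(m) is called by fib(m+1) and fib(m+2), so
  N(m) = N(m+1) + N(m+2).
fib(0) is called only by fib(2), so N(0) = N(2).
Walk down from m=59:
  N(59)=1, N(58)=1, N(57)=2, N(56)=3, N(55)=5, N(54)=8, N(53)=13, N(52)=21, N(51)=34
N(51) = 34


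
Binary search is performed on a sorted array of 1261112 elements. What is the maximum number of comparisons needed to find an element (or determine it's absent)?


Binary search halves the search space each comparison:
  Step 1: search space = 1261112 -> 630556
  Step 2: search space = 630556 -> 315278
  Step 3: search space = 315278 -> 157639
  Step 4: search space = 157639 -> 78819
  Step 5: search space = 78819 -> 39409
  Step 6: search space = 39409 -> 19704
  Step 7: search space = 19704 -> 9852
  Step 8: search space = 9852 -> 4926
  Step 9: search space = 4926 -> 2463
  Step 10: search space = 2463 -> 1231
  Step 11: search space = 1231 -> 615
  Step 12: search space = 615 -> 307
  Step 13: search space = 307 -> 153
  Step 14: search space = 153 -> 76
  Step 15: search space = 76 -> 38
  Step 16: search space = 38 -> 19
  Step 17: search space = 19 -> 9
  Step 18: search space = 9 -> 4
  Step 19: search space = 4 -> 2
  Step 20: search space = 2 -> 1
  Step 21: search space = 1 (final check)
Maximum comparisons = floor(log2(1261112)) + 1 = 20 + 1 = 21


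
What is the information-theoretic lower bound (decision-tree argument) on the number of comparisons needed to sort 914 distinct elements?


A binary decision tree of height h has at most 2^h leaves and needs at least n! of them, so h >= ceil(log2(n!)).
914! is far too large to multiply out, so use Stirling's series:
  ln(n!) ~ n ln n - n + (1/2) ln(2 pi n) + 1/(12n)  (error below 1/(360 n^3), negligible here)
  ln(914) = 6.8178306
  n ln n = 914 * 6.8178306 = 6231.4972
  (1/2) ln(2 pi * 914) = (1/2) ln(5742.8314) = 4.3279
  1/(12*914) = 0.0001
  ln(914!) ~ 6231.4972 - 914 + 4.3279 + 0.0001 = 5321.8252
Convert to base 2: log2(914!) = 5321.8252 / ln 2 = 5321.8252 / 0.69314718 = 7677.7708
ceil(7677.7708) = 7678


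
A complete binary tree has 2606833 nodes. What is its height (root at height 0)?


In a complete binary tree, level k holds nodes 2^k .. 2^(k+1)-1 (1-indexed).
Height = floor(log2(n)) = floor(log2(2606833)) = 21
Check: 2^21 = 2097152 <= 2606833 < 4194304 = 2^22


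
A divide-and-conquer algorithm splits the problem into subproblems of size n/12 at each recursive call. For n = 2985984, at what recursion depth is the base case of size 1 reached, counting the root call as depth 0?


At each depth, the problem size is divided by 12:
  Depth 0: problem size = 2985984
  Depth 1: problem size = 248832
  Depth 2: problem size = 20736
  Depth 3: problem size = 1728
  Depth 4: problem size = 144
  Depth 5: problem size = 12
  Depth 6: problem size = 1 (base case)
The base case is reached at depth log_12(2985984) = 6 (the tree has 7 levels counting depth 0, but the depth asked for is 6).
Recursion depth = 6


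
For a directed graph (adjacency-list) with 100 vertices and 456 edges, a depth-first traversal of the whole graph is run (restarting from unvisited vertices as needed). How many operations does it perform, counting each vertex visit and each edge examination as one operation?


A full DFS traversal visits each vertex once and examines each edge once.
V = 100
E = 456
Sum = 100 + 456 = 556


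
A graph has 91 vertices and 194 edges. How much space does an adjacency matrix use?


Adjacency matrix: V x V grid of entries
Space = V^2 = 91^2 = 91 * 91 = 8281


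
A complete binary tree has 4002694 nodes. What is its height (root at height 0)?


In a complete binary tree, level k holds nodes 2^k .. 2^(k+1)-1 (1-indexed).
Height = floor(log2(n)) = floor(log2(4002694)) = 21
Check: 2^21 = 2097152 <= 4002694 < 4194304 = 2^22


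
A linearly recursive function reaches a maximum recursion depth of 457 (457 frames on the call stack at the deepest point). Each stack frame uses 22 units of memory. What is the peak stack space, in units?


Maximum recursion depth = 457 frames
Memory per frame = 22 units
Total stack space = depth * frame_size
= 457 * 22 = 10054


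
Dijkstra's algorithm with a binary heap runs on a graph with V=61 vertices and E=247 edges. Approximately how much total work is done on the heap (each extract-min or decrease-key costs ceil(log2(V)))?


Dijkstra with a binary heap: each vertex is extracted once, each edge may relax once.
Each heap operation costs O(log V).
V + E = 61 + 247 = 308
ceil(log2(61)) = 6 (since 2^5 = 32 < 61 <= 64 = 2^6)
Total heap work = (V+E) * ceil(log2(V)) = 308 * 6 = 1848


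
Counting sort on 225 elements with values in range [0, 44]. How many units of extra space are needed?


Output array size: 225 (to store sorted result)
Count array size: 45 (one slot per possible value, range 0 to 44)
Total extra space = 225 + 45 = 270


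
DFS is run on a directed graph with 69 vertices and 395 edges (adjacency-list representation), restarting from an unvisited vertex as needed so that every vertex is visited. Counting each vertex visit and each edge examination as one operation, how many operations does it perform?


A full DFS traversal processes each vertex exactly once (push/pop on stack).
Each directed edge is examined once.
V = 69, E = 395
V + E = 464


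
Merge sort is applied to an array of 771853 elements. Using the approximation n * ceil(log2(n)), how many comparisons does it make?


Merge sort divides the array into halves recursively.
Number of levels = ceil(log2(771853)) = 20
At each level, approximately n = 771853 comparisons are needed for merging.
Total comparisons ~ n * ceil(log2(n)) = 771853 * 20 = 15437060


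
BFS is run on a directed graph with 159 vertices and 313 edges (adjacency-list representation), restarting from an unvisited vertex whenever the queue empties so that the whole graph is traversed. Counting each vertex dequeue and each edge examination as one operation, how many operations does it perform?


A full BFS traversal dequeues each vertex exactly once and examines each directed edge exactly once.
V = 159 (vertex processing cost)
E = 313 (edge examination cost)
Total operations proportional to V + E = 159 + 313 = 472


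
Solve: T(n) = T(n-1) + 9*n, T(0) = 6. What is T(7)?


Expanding the recurrence:
T(7) = T(6) + 9*7
       = T(5) + 9*6 + 9*7
       ...
       = T(0) + 9*(1 + 2 + ... + 7)
       = 6 + 9 * 7*8/2
       = 6 + 9 * 28
       = 6 + 252 = 258


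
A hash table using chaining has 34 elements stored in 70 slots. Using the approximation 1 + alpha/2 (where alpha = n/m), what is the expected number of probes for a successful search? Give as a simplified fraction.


Load factor alpha = n/m = 34/70
Expected probes = 1 + alpha/2 = 1 + 34/(2*70)
= 1 + 34/140
= 140/140 + 34/140
= 174/140
Simplify: 87/70


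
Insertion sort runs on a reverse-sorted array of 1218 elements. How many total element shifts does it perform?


Sum of shifts = 1 + 2 + 3 + ... + 1217
= 1218 * 1217 / 2
= 1482306 / 2
= 741153


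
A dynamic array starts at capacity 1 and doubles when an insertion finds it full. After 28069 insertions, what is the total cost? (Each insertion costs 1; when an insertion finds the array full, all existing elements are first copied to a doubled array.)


Insertion cost: 28069 (one per element)
Resizes occur just before inserting elements 2, 3, 5, 9, ...
Elements copied at each resize: 1 + 2 + 4 + 8 + 16 + 32 + 64 + 128 + 256 + 512 + 1024 + 2048 + 4096 + 8192 + 16384
Sum of copies = 32767 (geometric series: 2^k - 1)
Total = 28069 + 32767 = 60836


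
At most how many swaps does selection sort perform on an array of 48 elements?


Each of the 47 passes places one element in its final position.
Pass 1: swap minimum into position 0
Pass 2: swap minimum of remaining into position 1
...
Pass 47: last two elements, one swap
Maximum swaps = 48 - 1 = 47


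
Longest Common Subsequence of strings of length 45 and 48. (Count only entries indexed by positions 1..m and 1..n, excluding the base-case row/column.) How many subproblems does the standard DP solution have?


DP table indexed by positions in both strings.
First string: 45 positions
Second string: 48 positions
Total = 45 * 48 = 2160


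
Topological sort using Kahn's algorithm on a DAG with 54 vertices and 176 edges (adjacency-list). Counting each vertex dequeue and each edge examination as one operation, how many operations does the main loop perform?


Kahn's algorithm:
  1. Compute in-degrees: O(V + E)
  2. Process queue: each vertex dequeued once (O(V))
     each edge examined once (O(E))
Total = V + E = 54 + 176 = 230


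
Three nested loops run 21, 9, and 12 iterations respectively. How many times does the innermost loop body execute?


Loop 1 (outermost): 21 iterations
Loop 2 (middle): 9 iterations per outer
Loop 3 (innermost): 12 iterations per middle
Total = 21 * 9 * 12 = 2268


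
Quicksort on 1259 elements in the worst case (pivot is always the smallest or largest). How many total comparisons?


In the worst case, each partition step picks the worst pivot:
  Partition 1: 1258 comparisons (n-1 elements to compare)
  Partition 2: 1257 comparisons
  Partition 3: 1256 comparisons
  Partition 4: 1255 comparisons
  Partition 5: 1254 comparisons
  ...
  Last partition: 0 comparisons
Total = (n-1) + (n-2) + ... + 1 + 0 = n*(n-1)/2
= 1259*1258/2 = 791911


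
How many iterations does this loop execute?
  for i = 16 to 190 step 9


The loop variable i takes values starting at 16 and increments by 9 each iteration.
Sequence: i = 16, 25, 34, 43, 52, 61, 70, 79, 88, ...
The upper bound 190 is inclusive, so the count is floor((last - first) / step) + 1:
floor((190 - 16) / 9) + 1 = floor(174/9) + 1 = 19 + 1 = 20


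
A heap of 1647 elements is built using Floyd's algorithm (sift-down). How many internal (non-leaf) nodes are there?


Leaf nodes occupy roughly half the array.
Sift-down is called for each internal node, starting from the last one.
Internal nodes = floor(n/2) = floor(1647/2) = 823


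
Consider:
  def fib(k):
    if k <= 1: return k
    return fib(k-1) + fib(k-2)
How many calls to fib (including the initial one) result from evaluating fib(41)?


Let C(m) = total calls to evaluate fib(m). Then C(0)=C(1)=1, and
C(m) = 1 + C(m-1) + C(m-2) for m >= 2.
Build the table (each entry = 1 + previous two):
  C(0) = 1
  C(1) = 1
  C(2) = 1 + 1 + 1 = 3
  C(3) = 1 + 3 + 1 = 5
  C(4) = 1 + 5 + 3 = 9
  C(5) = 1 + 9 + 5 = 15
  C(6) = 1 + 15 + 9 = 25
  C(7) = 1 + 25 + 15 = 41
  C(8) = 1 + 41 + 25 = 67
  C(9) = 1 + 67 + 41 = 109
  C(10) = 1 + 109 + 67 = 177
  C(11) = 1 + 177 + 109 = 287
  C(12) = 1 + 287 + 177 = 465
  C(13) = 1 + 465 + 287 = 753
  C(14) = 1 + 753 + 465 = 1219
  C(15) = 1 + 1219 + 753 = 1973
  C(16) = 1 + 1973 + 1219 = 3193
  C(17) = 1 + 3193 + 1973 = 5167
  C(18) = 1 + 5167 + 3193 = 8361
  C(19) = 1 + 8361 + 5167 = 13529
  C(20) = 1 + 13529 + 8361 = 21891
  C(21) = 1 + 21891 + 13529 = 35421
  C(22) = 1 + 35421 + 21891 = 57313
  C(23) = 1 + 57313 + 35421 = 92735
  C(24) = 1 + 92735 + 57313 = 150049
  C(25) = 1 + 150049 + 92735 = 242785
  C(26) = 1 + 242785 + 150049 = 392835
  C(27) = 1 + 392835 + 242785 = 635621
  C(28) = 1 + 635621 + 392835 = 1028457
  C(29) = 1 + 1028457 + 635621 = 1664079
  C(30) = 1 + 1664079 + 1028457 = 2692537
  C(31) = 1 + 2692537 + 1664079 = 4356617
  C(32) = 1 + 4356617 + 2692537 = 7049155
  C(33) = 1 + 7049155 + 4356617 = 11405773
  C(34) = 1 + 11405773 + 7049155 = 18454929
  C(35) = 1 + 18454929 + 11405773 = 29860703
  C(36) = 1 + 29860703 + 18454929 = 48315633
  C(37) = 1 + 48315633 + 29860703 = 78176337
  C(38) = 1 + 78176337 + 48315633 = 126491971
  C(39) = 1 + 126491971 + 78176337 = 204668309
  C(40) = 1 + 204668309 + 126491971 = 331160281
  C(41) = 1 + 331160281 + 204668309 = 535828591
Total calls for fib(41) = 535828591


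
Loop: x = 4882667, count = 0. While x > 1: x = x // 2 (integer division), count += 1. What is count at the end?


The variable x halves each step:
x = 4882667 -> 2441333 -> 1220666 -> 610333 -> 305166 -> 152583 -> 76291 -> 38145 -> 19072 -> 9536 -> 4768 -> 2384 -> 1192 -> 596 -> 298 -> 149 -> 74 -> 37 -> 18 -> 9 -> 4 -> 2 -> 1
Number of halvings = floor(log2(4882667)) = 22


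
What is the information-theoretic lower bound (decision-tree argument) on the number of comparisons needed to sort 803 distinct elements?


A binary decision tree of height h has at most 2^h leaves and needs at least n! of them, so h >= ceil(log2(n!)).
803! is far too large to multiply out, so use Stirling's series:
  ln(n!) ~ n ln n - n + (1/2) ln(2 pi n) + 1/(12n)  (error below 1/(360 n^3), negligible here)
  ln(803) = 6.6883547
  n ln n = 803 * 6.6883547 = 5370.7488
  (1/2) ln(2 pi * 803) = (1/2) ln(5045.3978) = 4.2631
  1/(12*803) = 0.0001
  ln(803!) ~ 5370.7488 - 803 + 4.2631 + 0.0001 = 4572.0120
Convert to base 2: log2(803!) = 4572.0120 / ln 2 = 4572.0120 / 0.69314718 = 6596.0190
ceil(6596.0190) = 6597


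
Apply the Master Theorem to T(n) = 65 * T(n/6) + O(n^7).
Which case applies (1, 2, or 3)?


The Master Theorem: T(n) = a*T(n/b) + O(n^c)
  a = 65, b = 6, c = 7
log_b(a) = log_6(65) ~ 2.33
Compare b^c with a: 6^7 = 279936 > 65, so c > log_b(a).
Since c > log_b(a), Case 3 applies.
T(n) = O(n^7)
Master Theorem case = 3


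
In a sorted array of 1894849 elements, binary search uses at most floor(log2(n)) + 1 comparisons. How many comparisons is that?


Halving sequence: 1894849 -> 947424 -> 473712 -> 236856 -> 118428 -> 59214 -> 29607 -> 14803 -> 7401 -> 3700 -> 1850 -> 925 -> 462 -> 231 -> 115 -> 57 -> 28 -> 14 -> 7 -> 3 -> 1
Number of halvings = 20
Max comparisons = 20 + 1 = 21


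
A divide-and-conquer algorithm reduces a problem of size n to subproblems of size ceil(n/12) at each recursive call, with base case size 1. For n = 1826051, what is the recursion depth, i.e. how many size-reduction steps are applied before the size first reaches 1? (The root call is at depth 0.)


Each step divides the size by 12 (rounding up); after k steps the size is ceil(n/12^k), which equals 1 exactly when 12^k >= n.
So the depth is the smallest k with 12^k >= 1826051, i.e. ceil(log_12(1826051)).
12^5 = 248832 < 1826051 <= 2985984 = 12^6
Recursion depth = 6


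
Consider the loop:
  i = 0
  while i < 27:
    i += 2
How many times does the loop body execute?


Starting at i = 0, each iteration adds 2.
Iterations until i >= 27:
  Iteration 1: i = 0 -> i = 2
  Iteration 2: i = 2 -> i = 4
  Iteration 3: i = 4 -> i = 6
  Iteration 4: i = 6 -> i = 8
  Iteration 5: i = 8 -> i = 10
  Iteration 6: i = 10 -> i = 12
  Iteration 7: i = 12 -> i = 14
  Iteration 8: i = 14 -> i = 16
  ... continuing ...
Total iterations = ceil(27/2) = 14


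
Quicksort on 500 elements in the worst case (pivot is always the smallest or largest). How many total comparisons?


In the worst case, each partition step picks the worst pivot:
  Partition 1: 499 comparisons (n-1 elements to compare)
  Partition 2: 498 comparisons
  Partition 3: 497 comparisons
  Partition 4: 496 comparisons
  Partition 5: 495 comparisons
  ...
  Last partition: 0 comparisons
Total = (n-1) + (n-2) + ... + 1 + 0 = n*(n-1)/2
= 500*499/2 = 124750


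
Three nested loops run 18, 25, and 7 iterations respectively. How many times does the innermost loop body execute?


Loop 1 (outermost): 18 iterations
Loop 2 (middle): 25 iterations per outer
Loop 3 (innermost): 7 iterations per middle
Total = 18 * 25 * 7 = 3150


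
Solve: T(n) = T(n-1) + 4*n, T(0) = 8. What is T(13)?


Expanding the recurrence:
T(13) = T(12) + 4*13
       = T(11) + 4*12 + 4*13
       ...
       = T(0) + 4*(1 + 2 + ... + 13)
       = 8 + 4 * 13*14/2
       = 8 + 4 * 91
       = 8 + 364 = 372


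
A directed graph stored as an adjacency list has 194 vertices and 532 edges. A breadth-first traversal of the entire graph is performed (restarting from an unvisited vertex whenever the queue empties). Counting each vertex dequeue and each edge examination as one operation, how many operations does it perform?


A full BFS traversal dequeues each vertex once and examines each edge once.
Vertex visits: 194
Edge visits: 532
V + E = 194 + 532 = 726


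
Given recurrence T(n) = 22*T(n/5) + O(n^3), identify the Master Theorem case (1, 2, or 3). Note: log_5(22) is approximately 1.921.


Master Theorem parameters: a=22, b=5, c=3
log_b(a) = 1.921
Compare b^c with a: 5^3 = 125 > 22, so c > log_b(a).
Comparing c=3 vs log_b(a)=1.921:
3 > 1.921 => Case 3
Result: T(n) = O(n^3)
Master Theorem case = 3


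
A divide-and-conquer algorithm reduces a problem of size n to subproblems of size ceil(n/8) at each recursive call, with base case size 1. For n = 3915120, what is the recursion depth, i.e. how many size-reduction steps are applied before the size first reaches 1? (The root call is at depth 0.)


Each step divides the size by 8 (rounding up); after k steps the size is ceil(n/8^k), which equals 1 exactly when 8^k >= n.
So the depth is the smallest k with 8^k >= 3915120, i.e. ceil(log_8(3915120)).
8^7 = 2097152 < 3915120 <= 16777216 = 8^8
Recursion depth = 8


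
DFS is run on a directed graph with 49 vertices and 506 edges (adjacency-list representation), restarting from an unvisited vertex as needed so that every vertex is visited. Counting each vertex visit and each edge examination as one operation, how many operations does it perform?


A full DFS traversal processes each vertex exactly once (push/pop on stack).
Each directed edge is examined once.
V = 49, E = 506
V + E = 555


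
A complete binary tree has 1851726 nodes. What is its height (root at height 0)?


In a complete binary tree, level k holds nodes 2^k .. 2^(k+1)-1 (1-indexed).
Height = floor(log2(n)) = floor(log2(1851726)) = 20
Check: 2^20 = 1048576 <= 1851726 < 2097152 = 2^21


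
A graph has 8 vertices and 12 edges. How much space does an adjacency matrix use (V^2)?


Adjacency matrix: V x V grid of entries
Space = V^2 = 8^2 = 8 * 8 = 64


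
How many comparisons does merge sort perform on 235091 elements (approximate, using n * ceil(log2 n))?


Recursion depth: ceil(log2(235091)) = 18
Each recursion level merges n = 235091 elements
Total = 235091 * 18 = 4231638


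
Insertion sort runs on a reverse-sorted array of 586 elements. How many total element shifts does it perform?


Sum of shifts = 1 + 2 + 3 + ... + 585
= 586 * 585 / 2
= 342810 / 2
= 171405


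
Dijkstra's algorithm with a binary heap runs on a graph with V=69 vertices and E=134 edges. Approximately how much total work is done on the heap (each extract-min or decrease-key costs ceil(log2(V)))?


Dijkstra with a binary heap: each vertex is extracted once, each edge may relax once.
Each heap operation costs O(log V).
V + E = 69 + 134 = 203
ceil(log2(69)) = 7 (since 2^6 = 64 < 69 <= 128 = 2^7)
Total heap work = (V+E) * ceil(log2(V)) = 203 * 7 = 1421


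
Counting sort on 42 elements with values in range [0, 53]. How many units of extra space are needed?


Output array size: 42 (to store sorted result)
Count array size: 54 (one slot per possible value, range 0 to 53)
Total extra space = 42 + 54 = 96


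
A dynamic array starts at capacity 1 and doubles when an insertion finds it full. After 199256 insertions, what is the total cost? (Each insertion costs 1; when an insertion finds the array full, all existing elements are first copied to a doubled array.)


Insertion cost: 199256 (one per element)
Resizes occur just before inserting elements 2, 3, 5, 9, ...
Elements copied at each resize: 1 + 2 + 4 + 8 + 16 + 32 + 64 + 128 + 256 + 512 + 1024 + 2048 + 4096 + 8192 + 16384 + 32768 + 65536 + 131072
Sum of copies = 262143 (geometric series: 2^k - 1)
Total = 199256 + 262143 = 461399


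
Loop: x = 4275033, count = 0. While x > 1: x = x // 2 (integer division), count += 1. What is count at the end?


The variable x halves each step:
x = 4275033 -> 2137516 -> 1068758 -> 534379 -> 267189 -> 133594 -> 66797 -> 33398 -> 16699 -> 8349 -> 4174 -> 2087 -> 1043 -> 521 -> 260 -> 130 -> 65 -> 32 -> 16 -> 8 -> 4 -> 2 -> 1
Number of halvings = floor(log2(4275033)) = 22


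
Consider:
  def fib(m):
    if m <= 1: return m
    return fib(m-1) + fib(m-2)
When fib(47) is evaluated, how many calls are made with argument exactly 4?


Let N(m) = number of times fib(m) is called while evaluating fib(47).
N(47) = 1 (the initial call).
N(46) = 1 (only fib(47) calls it).
For 1 <= m <= 45: fib(m) is called by fib(m+1) and fib(m+2), so
  N(m) = N(m+1) + N(m+2).
fib(0) is called only by fib(2), so N(0) = N(2).
Walk down from m=47:
  N(47)=1, N(46)=1, N(45)=2, N(44)=3, N(43)=5, N(42)=8, N(41)=13, N(40)=21, N(39)=34, N(38)=55, N(37)=89, N(36)=144, N(35)=233, N(34)=377, N(33)=610, N(32)=987, N(31)=1597, N(30)=2584, N(29)=4181, N(28)=6765, N(27)=10946, N(26)=17711, N(25)=28657, N(24)=46368, N(23)=75025, N(22)=121393, N(21)=196418, N(20)=317811, N(19)=514229, N(18)=832040, N(17)=1346269, N(16)=2178309, N(15)=3524578, N(14)=5702887, N(13)=9227465, N(12)=14930352, N(11)=24157817, N(10)=39088169, N(9)=63245986, N(8)=102334155, N(7)=165580141, N(6)=267914296, N(5)=433494437, N(4)=701408733
N(4) = 701408733


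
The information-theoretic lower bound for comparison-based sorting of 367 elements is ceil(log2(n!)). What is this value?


A binary decision tree of height h has at most 2^h leaves and needs at least n! of them, so h >= ceil(log2(n!)).
367! is far too large to multiply out, so use Stirling's series:
  ln(n!) ~ n ln n - n + (1/2) ln(2 pi n) + 1/(12n)  (error below 1/(360 n^3), negligible here)
  ln(367) = 5.9053618
  n ln n = 367 * 5.9053618 = 2167.2678
  (1/2) ln(2 pi * 367) = (1/2) ln(2305.9290) = 3.8716
  1/(12*367) = 0.0002
  ln(367!) ~ 2167.2678 - 367 + 3.8716 + 0.0002 = 1804.1396
Convert to base 2: log2(367!) = 1804.1396 / ln 2 = 1804.1396 / 0.69314718 = 2602.8233
ceil(2602.8233) = 2603


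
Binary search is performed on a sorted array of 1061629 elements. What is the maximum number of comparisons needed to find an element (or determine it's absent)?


Binary search halves the search space each comparison:
  Step 1: search space = 1061629 -> 530814
  Step 2: search space = 530814 -> 265407
  Step 3: search space = 265407 -> 132703
  Step 4: search space = 132703 -> 66351
  Step 5: search space = 66351 -> 33175
  Step 6: search space = 33175 -> 16587
  Step 7: search space = 16587 -> 8293
  Step 8: search space = 8293 -> 4146
  Step 9: search space = 4146 -> 2073
  Step 10: search space = 2073 -> 1036
  Step 11: search space = 1036 -> 518
  Step 12: search space = 518 -> 259
  Step 13: search space = 259 -> 129
  Step 14: search space = 129 -> 64
  Step 15: search space = 64 -> 32
  Step 16: search space = 32 -> 16
  Step 17: search space = 16 -> 8
  Step 18: search space = 8 -> 4
  Step 19: search space = 4 -> 2
  Step 20: search space = 2 -> 1
  Step 21: search space = 1 (final check)
Maximum comparisons = floor(log2(1061629)) + 1 = 20 + 1 = 21


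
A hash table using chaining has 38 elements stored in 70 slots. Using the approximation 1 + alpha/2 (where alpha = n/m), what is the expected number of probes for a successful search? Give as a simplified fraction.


Load factor alpha = n/m = 38/70
Expected probes = 1 + alpha/2 = 1 + 38/(2*70)
= 1 + 38/140
= 140/140 + 38/140
= 178/140
Simplify: 89/70


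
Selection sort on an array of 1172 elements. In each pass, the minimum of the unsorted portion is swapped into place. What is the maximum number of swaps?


Selection sort performs one swap per pass:
  Pass 1: find min in positions 0 to 1171, swap with position 0
  Pass 2: find min in positions 1 to 1171, swap with position 1
  Pass 3: find min in positions 2 to 1171, swap with position 2
  Pass 4: find min in positions 3 to 1171, swap with position 3
  Pass 5: find min in positions 4 to 1171, swap with position 4
  ... (1166 more passes)
Total passes (and swaps) = n - 1 = 1172 - 1 = 1171


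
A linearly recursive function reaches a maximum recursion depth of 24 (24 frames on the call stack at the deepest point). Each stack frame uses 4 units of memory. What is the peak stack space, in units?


Maximum recursion depth = 24 frames
Memory per frame = 4 units
Total stack space = depth * frame_size
= 24 * 4 = 96


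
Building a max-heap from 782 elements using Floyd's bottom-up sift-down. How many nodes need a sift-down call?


In a heap of 782 elements (0-indexed array):
  Last element index: 781
  Parent of last element: floor((781 - 1) / 2) = 390
  Internal nodes: indices 0 to 390
  Count = floor(782/2) = 391


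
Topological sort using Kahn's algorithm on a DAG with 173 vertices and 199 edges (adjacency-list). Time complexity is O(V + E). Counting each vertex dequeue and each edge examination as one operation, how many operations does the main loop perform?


Kahn's algorithm:
  1. Compute in-degrees: O(V + E)
  2. Process queue: each vertex dequeued once (O(V))
     each edge examined once (O(E))
Total = V + E = 173 + 199 = 372


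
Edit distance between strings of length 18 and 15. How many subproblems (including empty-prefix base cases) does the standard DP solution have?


The table includes base cases (empty prefixes).
Rows: (m+1) = 19
Columns: (n+1) = 16
Total = 19 * 16 = 304


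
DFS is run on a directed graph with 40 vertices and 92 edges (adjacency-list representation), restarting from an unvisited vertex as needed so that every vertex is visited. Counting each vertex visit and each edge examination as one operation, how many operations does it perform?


A full DFS traversal processes each vertex exactly once (push/pop on stack).
Each directed edge is examined once.
V = 40, E = 92
V + E = 132


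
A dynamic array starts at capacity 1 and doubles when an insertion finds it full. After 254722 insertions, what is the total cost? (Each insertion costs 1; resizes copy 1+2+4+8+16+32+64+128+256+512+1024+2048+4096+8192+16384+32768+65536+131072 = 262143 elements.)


Insertion cost: 254722 (one per element)
Resizes occur just before inserting elements 2, 3, 5, 9, ...
Elements copied at each resize: 1 + 2 + 4 + 8 + 16 + 32 + 64 + 128 + 256 + 512 + 1024 + 2048 + 4096 + 8192 + 16384 + 32768 + 65536 + 131072
Sum of copies = 262143 (geometric series: 2^k - 1)
Total = 254722 + 262143 = 516865


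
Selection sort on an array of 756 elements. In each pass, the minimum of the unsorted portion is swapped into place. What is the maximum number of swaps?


Selection sort performs one swap per pass:
  Pass 1: find min in positions 0 to 755, swap with position 0
  Pass 2: find min in positions 1 to 755, swap with position 1
  Pass 3: find min in positions 2 to 755, swap with position 2
  Pass 4: find min in positions 3 to 755, swap with position 3
  Pass 5: find min in positions 4 to 755, swap with position 4
  ... (750 more passes)
Total passes (and swaps) = n - 1 = 756 - 1 = 755


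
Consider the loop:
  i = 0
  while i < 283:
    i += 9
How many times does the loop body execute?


Starting at i = 0, each iteration adds 9.
Iterations until i >= 283:
  Iteration 1: i = 0 -> i = 9
  Iteration 2: i = 9 -> i = 18
  Iteration 3: i = 18 -> i = 27
  Iteration 4: i = 27 -> i = 36
  Iteration 5: i = 36 -> i = 45
  Iteration 6: i = 45 -> i = 54
  Iteration 7: i = 54 -> i = 63
  Iteration 8: i = 63 -> i = 72
  ... continuing ...
Total iterations = ceil(283/9) = 32


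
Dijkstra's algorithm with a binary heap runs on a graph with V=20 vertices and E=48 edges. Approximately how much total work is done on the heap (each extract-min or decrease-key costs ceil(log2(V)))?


Dijkstra with a binary heap: each vertex is extracted once, each edge may relax once.
Each heap operation costs O(log V).
V + E = 20 + 48 = 68
ceil(log2(20)) = 5 (since 2^4 = 16 < 20 <= 32 = 2^5)
Total heap work = (V+E) * ceil(log2(V)) = 68 * 5 = 340


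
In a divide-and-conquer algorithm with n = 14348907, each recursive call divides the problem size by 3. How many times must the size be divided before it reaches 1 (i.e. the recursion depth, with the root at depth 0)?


Number of divisions = log_3(14348907)
Sizes: 14348907 -> 4782969 -> 1594323 -> 531441 -> 177147 -> 59049 -> 19683 -> 6561 -> 2187 -> 729 -> 243 -> 81 -> 27 -> 9 -> 3 -> 1 (15 divisions)
Recursion depth = 15


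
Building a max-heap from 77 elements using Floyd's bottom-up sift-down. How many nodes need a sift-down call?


In a heap of 77 elements (0-indexed array):
  Last element index: 76
  Parent of last element: floor((76 - 1) / 2) = 37
  Internal nodes: indices 0 to 37
  Count = floor(77/2) = 38


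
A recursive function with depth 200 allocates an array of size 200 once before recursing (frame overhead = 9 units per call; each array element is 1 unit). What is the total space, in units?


Array allocation: 200 units (allocated once)
Stack frames: 200 deep * 9 per frame = 1800 units
Total = 200 + 1800 = 2000


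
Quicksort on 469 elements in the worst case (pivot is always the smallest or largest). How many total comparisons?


In the worst case, each partition step picks the worst pivot:
  Partition 1: 468 comparisons (n-1 elements to compare)
  Partition 2: 467 comparisons
  Partition 3: 466 comparisons
  Partition 4: 465 comparisons
  Partition 5: 464 comparisons
  ...
  Last partition: 0 comparisons
Total = (n-1) + (n-2) + ... + 1 + 0 = n*(n-1)/2
= 469*468/2 = 109746


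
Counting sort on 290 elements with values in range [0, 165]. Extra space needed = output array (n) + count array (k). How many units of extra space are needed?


Output array size: 290 (to store sorted result)
Count array size: 166 (one slot per possible value, range 0 to 165)
Total extra space = 290 + 166 = 456


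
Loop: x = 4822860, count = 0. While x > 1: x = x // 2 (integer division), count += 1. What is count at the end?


The variable x halves each step:
x = 4822860 -> 2411430 -> 1205715 -> 602857 -> 301428 -> 150714 -> 75357 -> 37678 -> 18839 -> 9419 -> 4709 -> 2354 -> 1177 -> 588 -> 294 -> 147 -> 73 -> 36 -> 18 -> 9 -> 4 -> 2 -> 1
Number of halvings = floor(log2(4822860)) = 22


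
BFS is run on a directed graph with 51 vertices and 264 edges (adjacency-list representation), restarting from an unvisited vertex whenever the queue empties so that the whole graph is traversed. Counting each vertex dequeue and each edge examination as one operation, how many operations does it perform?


A full BFS traversal dequeues each vertex exactly once and examines each directed edge exactly once.
V = 51 (vertex processing cost)
E = 264 (edge examination cost)
Total operations proportional to V + E = 51 + 264 = 315


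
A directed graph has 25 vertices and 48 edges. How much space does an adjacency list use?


Adjacency list: one list head per vertex + one entry per edge
Vertex heads: 25
Edge entries: 48
Total = 25 + 48 = 73


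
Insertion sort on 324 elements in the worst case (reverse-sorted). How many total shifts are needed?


In the worst case (reverse-sorted), each element shifts past all previous:
  Element 1: 1 shifts
  Element 2: 2 shifts
  Element 3: 3 shifts
  Element 4: 4 shifts
  Element 5: 5 shifts
  ...
  Element 323: 323 shifts
Total = 1 + 2 + ... + 323
= 324*(324-1)/2 = 52326


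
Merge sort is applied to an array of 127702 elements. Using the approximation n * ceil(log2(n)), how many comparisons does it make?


Merge sort divides the array into halves recursively.
Number of levels = ceil(log2(127702)) = 17
At each level, approximately n = 127702 comparisons are needed for merging.
Total comparisons ~ n * ceil(log2(n)) = 127702 * 17 = 2170934


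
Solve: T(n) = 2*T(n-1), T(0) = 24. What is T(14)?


Unrolling:
T(14) = 2*T(13) = 2^2*T(12) = ... = 2^14*T(0)
= 2^14 * 24
= 16384 * 24 = 393216


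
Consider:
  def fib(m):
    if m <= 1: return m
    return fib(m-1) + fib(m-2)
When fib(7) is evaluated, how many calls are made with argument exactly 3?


Let N(m) = number of times fib(m) is called while evaluating fib(7).
N(7) = 1 (the initial call).
N(6) = 1 (only fib(7) calls it).
For 1 <= m <= 5: fib(m) is called by fib(m+1) and fib(m+2), so
  N(m) = N(m+1) + N(m+2).
fib(0) is called only by fib(2), so N(0) = N(2).
Walk down from m=7:
  N(7)=1, N(6)=1, N(5)=2, N(4)=3, N(3)=5
N(3) = 5
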